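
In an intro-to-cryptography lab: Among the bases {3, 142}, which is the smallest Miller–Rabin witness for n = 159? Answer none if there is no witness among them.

n − 1 = 158 = 2^1 · 79, so s = 1 and d = 79.
Base 3: x_0 = 3^79 mod 159 = 156. x_0 ∉ {1, 158} and s = 1, so 3 is a Miller–Rabin witness and 159 is composite.
Base 142: x_0 = 142^79 mod 159 = 142. x_0 ∉ {1, 158} and s = 1, so 142 is a Miller–Rabin witness and 159 is composite.
The smallest witness among the given bases is 3.

3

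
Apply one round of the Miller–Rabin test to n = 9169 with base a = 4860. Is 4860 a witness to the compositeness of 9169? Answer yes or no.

n − 1 = 9168 = 2^4 · 573, so s = 4 and d = 573.
Repeated squaring mod 9169: 4860^1 ≡ 4860, 4860^2 ≡ 256, 4860^4 ≡ 1353, 4860^8 ≡ 5978, 4860^16 ≡ 4891, 4860^32 ≡ 9129, 4860^64 ≡ 1600, 4860^128 ≡ 1849, 4860^256 ≡ 7933, 4860^512 ≡ 5642.
573 = 512 + 32 + 16 + 8 + 4 + 1, so 4860^573 ≡ 5642·9129·4891·5978·1353·4860 ≡ 3323 (mod 9169).
x_0 = 4860^573 mod 9169 = 3323.
x_0 is neither 1 nor 9168, so continue squaring.
x_1 = 3323^2 mod 9169 = 2853.
x_2 = 2853^2 mod 9169 = 6706.
x_3 = 6706^2 mod 9169 = 5660.
Reached i = s−1 = 3 without hitting −1: 4860 is a Miller–Rabin witness and 9169 is composite.

yes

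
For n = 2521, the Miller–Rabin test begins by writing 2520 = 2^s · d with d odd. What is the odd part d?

Halving: 2520 → 1260 → 630 → 315; 315 is odd.
So 2520 = 2^3 · 315.

315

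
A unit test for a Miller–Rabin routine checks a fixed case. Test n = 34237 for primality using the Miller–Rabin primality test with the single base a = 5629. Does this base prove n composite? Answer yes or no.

no

n − 1 = 34236 = 2^2 · 8559, so s = 2 and d = 8559.
Repeated squaring mod 34237: 5629^1 ≡ 5629, 5629^2 ≡ 16416, 5629^4 ≡ 5629, 5629^8 ≡ 16416, 5629^16 ≡ 5629, 5629^32 ≡ 16416, 5629^64 ≡ 5629, 5629^128 ≡ 16416, 5629^256 ≡ 5629, 5629^512 ≡ 16416, 5629^1024 ≡ 5629, 5629^2048 ≡ 16416, 5629^4096 ≡ 5629, 5629^8192 ≡ 16416.
8559 = 8192 + 256 + 64 + 32 + 8 + 4 + 2 + 1, so 5629^8559 ≡ 16416·5629·5629·16416·16416·5629·16416·5629 ≡ 1 (mod 34237).
x_0 = 5629^8559 mod 34237 = 1.
x_0 = 1, so 5629 is not a witness.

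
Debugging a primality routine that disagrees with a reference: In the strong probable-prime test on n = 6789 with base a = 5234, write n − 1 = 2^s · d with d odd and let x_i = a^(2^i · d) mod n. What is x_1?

n − 1 = 6788 = 2^2 · 1697, so s = 2 and d = 1697.
x_0 = 5234^1697 mod 6789 = 3044.
x_1 = 3044^2 mod 6789 = 5740.

5740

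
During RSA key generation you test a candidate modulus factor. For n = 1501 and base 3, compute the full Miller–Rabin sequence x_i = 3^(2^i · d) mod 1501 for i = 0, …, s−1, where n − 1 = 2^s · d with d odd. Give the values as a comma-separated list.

n − 1 = 1500 = 2^2 · 375, so s = 2 and d = 375.
x_0 = 3^375 mod 1501 = 1437.
x_1 = 1437^2 mod 1501 = 1094.

1437, 1094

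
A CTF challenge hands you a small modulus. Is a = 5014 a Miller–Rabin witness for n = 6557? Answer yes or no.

yes

n − 1 = 6556 = 2^2 · 1639, so s = 2 and d = 1639.
x_0 = 5014^1639 mod 6557 = 5251.
x_0 is neither 1 nor 6556, so continue squaring.
x_1 = 5251^2 mod 6557 = 816.
Reached i = s−1 = 1 without hitting −1: 5014 is a Miller–Rabin witness and 6557 is composite.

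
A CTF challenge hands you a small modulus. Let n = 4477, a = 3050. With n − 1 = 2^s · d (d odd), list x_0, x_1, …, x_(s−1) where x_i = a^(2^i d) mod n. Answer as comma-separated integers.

n − 1 = 4476 = 2^2 · 1119, so s = 2 and d = 1119.
x_0 = 3050^1119 mod 4477 = 840.
x_1 = 840^2 mod 4477 = 2711.

840, 2711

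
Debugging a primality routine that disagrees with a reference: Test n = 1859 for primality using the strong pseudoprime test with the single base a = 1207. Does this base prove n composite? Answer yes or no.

n − 1 = 1858 = 2^1 · 929, so s = 1 and d = 929.
x_0 = 1207^929 mod 1859 = 1008.
x_0 ∉ {1, 1858} and s = 1, so 1207 is a Miller–Rabin witness and 1859 is composite.

yes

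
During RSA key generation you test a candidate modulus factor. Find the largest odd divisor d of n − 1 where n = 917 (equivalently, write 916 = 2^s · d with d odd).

Halving: 916 → 458 → 229; 229 is odd.
So 916 = 2^2 · 229.

229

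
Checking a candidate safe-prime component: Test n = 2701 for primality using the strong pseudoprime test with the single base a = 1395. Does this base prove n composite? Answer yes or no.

n − 1 = 2700 = 2^2 · 675, so s = 2 and d = 675.
Repeated squaring mod 2701: 1395^1 ≡ 1395, 1395^2 ≡ 1305, 1395^4 ≡ 1395, 1395^8 ≡ 1305, 1395^16 ≡ 1395, 1395^32 ≡ 1305, 1395^64 ≡ 1395, 1395^128 ≡ 1305, 1395^256 ≡ 1395, 1395^512 ≡ 1305.
675 = 512 + 128 + 32 + 2 + 1, so 1395^675 ≡ 1305·1305·1305·1305·1395 ≡ 1 (mod 2701).
x_0 = 1395^675 mod 2701 = 1.
x_0 = 1, so 1395 is not a witness.

no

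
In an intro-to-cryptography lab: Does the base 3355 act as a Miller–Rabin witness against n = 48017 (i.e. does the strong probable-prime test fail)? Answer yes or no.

no

n − 1 = 48016 = 2^4 · 3001, so s = 4 and d = 3001.
x_0 = 3355^3001 mod 48017 = 29555.
x_0 is neither 1 nor 48016, so continue squaring.
x_1 = 29555^2 mod 48017 = 20778.
x_2 = 20778^2 mod 48017 = 4437.
x_3 = 4437^2 mod 48017 = 48016.
x_3 ≡ −1, so 3355 is not a witness.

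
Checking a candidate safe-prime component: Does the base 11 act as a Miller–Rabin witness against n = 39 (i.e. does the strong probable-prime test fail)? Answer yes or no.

n − 1 = 38 = 2^1 · 19, so s = 1 and d = 19.
x_0 = 11^19 mod 39 = 2.
x_0 ∉ {1, 38} and s = 1, so 11 is a Miller–Rabin witness and 39 is composite.

yes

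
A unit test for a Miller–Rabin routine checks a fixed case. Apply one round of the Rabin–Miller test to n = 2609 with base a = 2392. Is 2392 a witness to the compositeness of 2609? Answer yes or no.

no

n − 1 = 2608 = 2^4 · 163, so s = 4 and d = 163.
x_0 = 2392^163 mod 2609 = 460.
x_0 is neither 1 nor 2608, so continue squaring.
x_1 = 460^2 mod 2609 = 271.
x_2 = 271^2 mod 2609 = 389.
x_3 = 389^2 mod 2609 = 2608.
x_3 ≡ −1, so 2392 is not a witness.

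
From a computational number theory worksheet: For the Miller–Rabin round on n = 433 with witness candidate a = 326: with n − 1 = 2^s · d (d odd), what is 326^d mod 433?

n − 1 = 432 = 2^4 · 27, so s = 4 and d = 27.
Repeated squaring mod 433: 326^1 ≡ 326, 326^2 ≡ 191, 326^4 ≡ 109, 326^8 ≡ 190, 326^16 ≡ 161.
27 = 16 + 8 + 2 + 1, so 326^27 ≡ 161·190·191·326 ≡ 168 (mod 433).

168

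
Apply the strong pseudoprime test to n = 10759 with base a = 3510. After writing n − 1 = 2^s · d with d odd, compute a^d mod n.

n − 1 = 10758 = 2^1 · 5379, so s = 1 and d = 5379.
3510^5379 mod 10759 = 1161.

1161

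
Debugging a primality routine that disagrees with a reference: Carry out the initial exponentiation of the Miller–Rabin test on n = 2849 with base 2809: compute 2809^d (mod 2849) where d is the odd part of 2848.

641

n − 1 = 2848 = 2^5 · 89, so s = 5 and d = 89.
2809^89 mod 2849 = 641.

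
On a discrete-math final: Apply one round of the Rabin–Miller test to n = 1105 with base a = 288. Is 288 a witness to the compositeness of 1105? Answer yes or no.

yes

n − 1 = 1104 = 2^4 · 69, so s = 4 and d = 69.
x_0 = 288^69 mod 1105 = 798.
x_0 is neither 1 nor 1104, so continue squaring.
x_1 = 798^2 mod 1105 = 324.
x_2 = 324^2 mod 1105 = 1.
x_2 = 1 but x_1 ≠ ±1, a nontrivial square root of 1 — 288 is a witness and 1105 is composite.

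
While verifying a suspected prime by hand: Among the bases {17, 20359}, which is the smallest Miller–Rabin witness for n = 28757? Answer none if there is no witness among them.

n − 1 = 28756 = 2^2 · 7189, so s = 2 and d = 7189.
Base 17: x_0 = 17^7189 mod 28757 = 16668. x_0 is neither 1 nor 28756, so continue squaring. x_1 = 16668^2 mod 28757 = 847. Reached i = s−1 = 1 without hitting −1: 17 is a Miller–Rabin witness and 28757 is composite.
Base 20359: x_0 = 20359^7189 mod 28757 = 28338. x_0 is neither 1 nor 28756, so continue squaring. x_1 = 28338^2 mod 28757 = 3019. Reached i = s−1 = 1 without hitting −1: 20359 is a Miller–Rabin witness and 28757 is composite.
The smallest witness among the given bases is 17.

17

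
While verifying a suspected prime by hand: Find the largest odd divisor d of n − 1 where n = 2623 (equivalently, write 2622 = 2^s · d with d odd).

1311

Halving: 2622 → 1311; 1311 is odd.
So 2622 = 2^1 · 1311.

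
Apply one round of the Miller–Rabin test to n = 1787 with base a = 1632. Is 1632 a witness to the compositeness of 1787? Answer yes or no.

no

n − 1 = 1786 = 2^1 · 893, so s = 1 and d = 893.
Repeated squaring mod 1787: 1632^1 ≡ 1632, 1632^2 ≡ 794, 1632^4 ≡ 1412, 1632^8 ≡ 1239, 1632^16 ≡ 88, 1632^32 ≡ 596, 1632^64 ≡ 1390, 1632^128 ≡ 353, 1632^256 ≡ 1306, 1632^512 ≡ 838.
893 = 512 + 256 + 64 + 32 + 16 + 8 + 4 + 1, so 1632^893 ≡ 838·1306·1390·596·88·1239·1412·1632 ≡ 1786 (mod 1787).
x_0 = 1632^893 mod 1787 = 1786.
x_0 = 1786 ≡ −1, so 1632 is not a witness.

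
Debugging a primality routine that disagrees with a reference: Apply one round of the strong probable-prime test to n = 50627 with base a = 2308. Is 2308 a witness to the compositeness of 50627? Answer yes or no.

no

n − 1 = 50626 = 2^1 · 25313, so s = 1 and d = 25313.
x_0 = 2308^25313 mod 50627 = 1.
x_0 = 1, so 2308 is not a witness.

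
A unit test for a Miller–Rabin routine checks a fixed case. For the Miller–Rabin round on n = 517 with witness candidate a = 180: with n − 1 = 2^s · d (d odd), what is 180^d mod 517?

n − 1 = 516 = 2^2 · 129, so s = 2 and d = 129.
180^129 mod 517 = 91.

91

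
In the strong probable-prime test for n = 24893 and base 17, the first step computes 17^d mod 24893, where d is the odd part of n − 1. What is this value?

n − 1 = 24892 = 2^2 · 6223, so s = 2 and d = 6223.
Repeated squaring mod 24893: 17^1 ≡ 17, 17^2 ≡ 289, 17^4 ≡ 8842, 17^8 ≡ 16944, 17^16 ≡ 8167, 17^32 ≡ 11542, 17^64 ≡ 15321, 17^128 ≡ 16944, 17^256 ≡ 8167, 17^512 ≡ 11542, 17^1024 ≡ 15321, 17^2048 ≡ 16944, 17^4096 ≡ 8167.
6223 = 4096 + 2048 + 64 + 8 + 4 + 2 + 1, so 17^6223 ≡ 8167·16944·15321·16944·8842·289·17 ≡ 13922 (mod 24893).

13922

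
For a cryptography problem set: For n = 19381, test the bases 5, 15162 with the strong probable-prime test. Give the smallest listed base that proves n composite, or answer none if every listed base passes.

none

n − 1 = 19380 = 2^2 · 4845, so s = 2 and d = 4845.
Base 5: x_0 = 5^4845 mod 19381 = 19380. x_0 = 19380 ≡ −1, so 5 is not a witness.
Base 15162: x_0 = 15162^4845 mod 19381 = 1. x_0 = 1, so 15162 is not a witness.
No listed base is a witness for 19381.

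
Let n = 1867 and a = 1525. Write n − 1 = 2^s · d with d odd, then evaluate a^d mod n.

1866

n − 1 = 1866 = 2^1 · 933, so s = 1 and d = 933.
By repeated squaring, 1525^933 ≡ 1866 (mod 1867).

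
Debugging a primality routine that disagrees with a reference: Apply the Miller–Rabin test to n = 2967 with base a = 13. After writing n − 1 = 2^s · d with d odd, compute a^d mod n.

n − 1 = 2966 = 2^1 · 1483, so s = 1 and d = 1483.
13^1483 mod 2967 = 877.

877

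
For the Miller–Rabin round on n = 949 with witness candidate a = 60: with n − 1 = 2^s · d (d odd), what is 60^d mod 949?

n − 1 = 948 = 2^2 · 237, so s = 2 and d = 237.
Repeated squaring mod 949: 60^1 ≡ 60, 60^2 ≡ 753, 60^4 ≡ 456, 60^8 ≡ 105, 60^16 ≡ 586, 60^32 ≡ 807, 60^64 ≡ 235, 60^128 ≡ 183.
237 = 128 + 64 + 32 + 8 + 4 + 1, so 60^237 ≡ 183·235·807·105·456·60 ≡ 554 (mod 949).

554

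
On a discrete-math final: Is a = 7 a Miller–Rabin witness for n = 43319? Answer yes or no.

no

n − 1 = 43318 = 2^1 · 21659, so s = 1 and d = 21659.
x_0 = 7^21659 mod 43319 = 1.
x_0 = 1, so 7 is not a witness.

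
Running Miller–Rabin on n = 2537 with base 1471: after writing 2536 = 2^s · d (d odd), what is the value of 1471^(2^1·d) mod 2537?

2304

n − 1 = 2536 = 2^3 · 317, so s = 3 and d = 317.
x_0 = 1471^317 mod 2537 = 2489.
x_1 = 2489^2 mod 2537 = 2304.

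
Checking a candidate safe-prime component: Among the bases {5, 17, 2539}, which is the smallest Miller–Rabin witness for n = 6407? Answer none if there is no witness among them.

5

n − 1 = 6406 = 2^1 · 3203, so s = 1 and d = 3203.
Base 5: x_0 = 5^3203 mod 6407 = 5452. x_0 ∉ {1, 6406} and s = 1, so 5 is a Miller–Rabin witness and 6407 is composite.
Base 17: x_0 = 17^3203 mod 6407 = 4625. x_0 ∉ {1, 6406} and s = 1, so 17 is a Miller–Rabin witness and 6407 is composite.
Base 2539: x_0 = 2539^3203 mod 6407 = 3166. x_0 ∉ {1, 6406} and s = 1, so 2539 is a Miller–Rabin witness and 6407 is composite.
The smallest witness among the given bases is 5.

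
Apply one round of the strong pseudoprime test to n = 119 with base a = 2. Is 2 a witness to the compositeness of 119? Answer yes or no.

yes

n − 1 = 118 = 2^1 · 59, so s = 1 and d = 59.
x_0 = 2^59 mod 119 = 25.
x_0 ∉ {1, 118} and s = 1, so 2 is a Miller–Rabin witness and 119 is composite.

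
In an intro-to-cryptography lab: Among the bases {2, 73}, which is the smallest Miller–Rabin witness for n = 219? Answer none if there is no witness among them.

n − 1 = 218 = 2^1 · 109, so s = 1 and d = 109.
Base 2: x_0 = 2^109 mod 219 = 2. x_0 ∉ {1, 218} and s = 1, so 2 is a Miller–Rabin witness and 219 is composite.
Base 73: x_0 = 73^109 mod 219 = 73. x_0 ∉ {1, 218} and s = 1, so 73 is a Miller–Rabin witness and 219 is composite.
The smallest witness among the given bases is 2.

2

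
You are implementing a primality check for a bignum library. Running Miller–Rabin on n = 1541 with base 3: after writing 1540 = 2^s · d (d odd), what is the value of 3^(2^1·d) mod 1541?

n − 1 = 1540 = 2^2 · 385, so s = 2 and d = 385.
Repeated squaring mod 1541: 3^1 ≡ 3, 3^2 ≡ 9, 3^4 ≡ 81, 3^8 ≡ 397, 3^16 ≡ 427, 3^32 ≡ 491, 3^64 ≡ 685, 3^128 ≡ 761, 3^256 ≡ 1246.
385 = 256 + 128 + 1, so 3^385 ≡ 1246·761·3 ≡ 1473 (mod 1541).
x_0 = 1473.
x_1 = 1473^2 mod 1541 = 1.

1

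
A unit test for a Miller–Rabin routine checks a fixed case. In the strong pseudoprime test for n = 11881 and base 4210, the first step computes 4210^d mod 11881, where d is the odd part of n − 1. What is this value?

1232

n − 1 = 11880 = 2^3 · 1485, so s = 3 and d = 1485.
Repeated squaring mod 11881: 4210^1 ≡ 4210, 4210^2 ≡ 9529, 4210^4 ≡ 7239, 4210^8 ≡ 7911, 4210^16 ≡ 6694, 4210^32 ≡ 6385, 4210^64 ≡ 4514, 4210^128 ≡ 281, 4210^256 ≡ 7675, 4210^512 ≡ 11508, 4210^1024 ≡ 8438.
1485 = 1024 + 256 + 128 + 64 + 8 + 4 + 1, so 4210^1485 ≡ 8438·7675·281·4514·7911·7239·4210 ≡ 1232 (mod 11881).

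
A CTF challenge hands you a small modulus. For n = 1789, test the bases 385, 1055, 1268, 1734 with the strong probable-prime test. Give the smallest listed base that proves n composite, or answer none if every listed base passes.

n − 1 = 1788 = 2^2 · 447, so s = 2 and d = 447.
Base 385: x_0 = 385^447 mod 1789 = 1065. x_0 is neither 1 nor 1788, so continue squaring. x_1 = 1065^2 mod 1789 = 1788. x_1 ≡ −1, so 385 is not a witness.
Base 1055: x_0 = 1055^447 mod 1789 = 1. x_0 = 1, so 1055 is not a witness.
Base 1268: x_0 = 1268^447 mod 1789 = 1. x_0 = 1, so 1268 is not a witness.
Base 1734: x_0 = 1734^447 mod 1789 = 1065. x_0 is neither 1 nor 1788, so continue squaring. x_1 = 1065^2 mod 1789 = 1788. x_1 ≡ −1, so 1734 is not a witness.
No listed base is a witness for 1789.

none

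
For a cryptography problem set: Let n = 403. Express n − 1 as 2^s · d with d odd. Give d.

Halving: 402 → 201; 201 is odd.
So 402 = 2^1 · 201.

201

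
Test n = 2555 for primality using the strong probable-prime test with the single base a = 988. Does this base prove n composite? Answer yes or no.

n − 1 = 2554 = 2^1 · 1277, so s = 1 and d = 1277.
Repeated squaring mod 2555: 988^1 ≡ 988, 988^2 ≡ 134, 988^4 ≡ 71, 988^8 ≡ 2486, 988^16 ≡ 2206, 988^32 ≡ 1716, 988^64 ≡ 1296, 988^128 ≡ 981, 988^256 ≡ 1681, 988^512 ≡ 2486, 988^1024 ≡ 2206.
1277 = 1024 + 128 + 64 + 32 + 16 + 8 + 4 + 1, so 988^1277 ≡ 2206·981·1296·1716·2206·2486·71·988 ≡ 1128 (mod 2555).
x_0 = 988^1277 mod 2555 = 1128.
x_0 ∉ {1, 2554} and s = 1, so 988 is a Miller–Rabin witness and 2555 is composite.

yes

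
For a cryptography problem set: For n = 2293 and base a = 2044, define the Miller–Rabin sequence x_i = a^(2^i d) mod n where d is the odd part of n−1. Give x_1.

n − 1 = 2292 = 2^2 · 573, so s = 2 and d = 573.
x_0 = 2044^573 mod 2293 = 1693.
x_1 = 1693^2 mod 2293 = 2292.

2292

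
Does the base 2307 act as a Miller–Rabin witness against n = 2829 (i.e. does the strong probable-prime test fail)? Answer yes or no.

yes

n − 1 = 2828 = 2^2 · 707, so s = 2 and d = 707.
x_0 = 2307^707 mod 2829 = 2712.
x_0 is neither 1 nor 2828, so continue squaring.
x_1 = 2712^2 mod 2829 = 2373.
Reached i = s−1 = 1 without hitting −1: 2307 is a Miller–Rabin witness and 2829 is composite.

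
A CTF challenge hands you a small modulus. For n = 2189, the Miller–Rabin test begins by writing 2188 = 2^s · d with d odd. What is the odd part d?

Halving: 2188 → 1094 → 547; 547 is odd.
So 2188 = 2^2 · 547.

547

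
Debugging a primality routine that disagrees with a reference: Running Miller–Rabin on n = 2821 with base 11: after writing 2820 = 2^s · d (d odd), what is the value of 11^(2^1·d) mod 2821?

n − 1 = 2820 = 2^2 · 705, so s = 2 and d = 705.
x_0 = 11^705 mod 2821 = 1828.
x_1 = 1828^2 mod 2821 = 1520.

1520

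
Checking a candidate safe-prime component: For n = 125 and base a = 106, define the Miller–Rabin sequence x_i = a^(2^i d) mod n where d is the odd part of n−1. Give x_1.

n − 1 = 124 = 2^2 · 31, so s = 2 and d = 31.
By repeated squaring, 106^31 ≡ 6 (mod 125).
x_0 = 6.
x_1 = 6^2 mod 125 = 36.

36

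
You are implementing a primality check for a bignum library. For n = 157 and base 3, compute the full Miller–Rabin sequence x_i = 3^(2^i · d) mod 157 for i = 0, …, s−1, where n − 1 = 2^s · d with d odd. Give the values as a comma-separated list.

n − 1 = 156 = 2^2 · 39, so s = 2 and d = 39.
x_0 = 3^39 mod 157 = 156.
x_1 = 156^2 mod 157 = 1.

156, 1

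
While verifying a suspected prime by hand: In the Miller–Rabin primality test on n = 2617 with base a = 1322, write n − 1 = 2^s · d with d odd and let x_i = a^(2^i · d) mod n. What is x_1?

n − 1 = 2616 = 2^3 · 327, so s = 3 and d = 327.
By repeated squaring, 1322^327 ≡ 1 (mod 2617).
x_0 = 1.
x_1 = 1^2 mod 2617 = 1.

1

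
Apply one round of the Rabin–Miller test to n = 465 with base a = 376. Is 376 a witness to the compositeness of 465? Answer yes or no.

yes

n − 1 = 464 = 2^4 · 29, so s = 4 and d = 29.
x_0 = 376^29 mod 465 = 256.
x_0 is neither 1 nor 464, so continue squaring.
x_1 = 256^2 mod 465 = 436.
x_2 = 436^2 mod 465 = 376.
x_3 = 376^2 mod 465 = 16.
Reached i = s−1 = 3 without hitting −1: 376 is a Miller–Rabin witness and 465 is composite.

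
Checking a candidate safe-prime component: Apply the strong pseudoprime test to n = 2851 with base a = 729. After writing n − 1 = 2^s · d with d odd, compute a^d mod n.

n − 1 = 2850 = 2^1 · 1425, so s = 1 and d = 1425.
By repeated squaring, 729^1425 ≡ 1 (mod 2851).

1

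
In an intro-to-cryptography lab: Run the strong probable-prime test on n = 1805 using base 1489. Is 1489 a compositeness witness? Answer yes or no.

yes

n − 1 = 1804 = 2^2 · 451, so s = 2 and d = 451.
x_0 = 1489^451 mod 1805 = 444.
x_0 is neither 1 nor 1804, so continue squaring.
x_1 = 444^2 mod 1805 = 391.
Reached i = s−1 = 1 without hitting −1: 1489 is a Miller–Rabin witness and 1805 is composite.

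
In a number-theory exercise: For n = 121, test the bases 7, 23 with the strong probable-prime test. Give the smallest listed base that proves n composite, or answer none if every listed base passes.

7

n − 1 = 120 = 2^3 · 15, so s = 3 and d = 15.
Base 7: x_0 = 7^15 mod 121 = 87. x_0 is neither 1 nor 120, so continue squaring. x_1 = 87^2 mod 121 = 67. x_2 = 67^2 mod 121 = 12. Reached i = s−1 = 2 without hitting −1: 7 is a Miller–Rabin witness and 121 is composite.
Base 23: x_0 = 23^15 mod 121 = 89. x_0 is neither 1 nor 120, so continue squaring. x_1 = 89^2 mod 121 = 56. x_2 = 56^2 mod 121 = 111. Reached i = s−1 = 2 without hitting −1: 23 is a Miller–Rabin witness and 121 is composite.
The smallest witness among the given bases is 7.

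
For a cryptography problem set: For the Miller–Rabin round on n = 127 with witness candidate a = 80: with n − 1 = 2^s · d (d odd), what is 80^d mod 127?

126

n − 1 = 126 = 2^1 · 63, so s = 1 and d = 63.
By repeated squaring, 80^63 ≡ 126 (mod 127).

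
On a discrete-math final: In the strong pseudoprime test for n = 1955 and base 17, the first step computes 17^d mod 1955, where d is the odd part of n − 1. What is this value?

697

n − 1 = 1954 = 2^1 · 977, so s = 1 and d = 977.
Repeated squaring mod 1955: 17^1 ≡ 17, 17^2 ≡ 289, 17^4 ≡ 1411, 17^8 ≡ 731, 17^16 ≡ 646, 17^32 ≡ 901, 17^64 ≡ 476, 17^128 ≡ 1751, 17^256 ≡ 561, 17^512 ≡ 1921.
977 = 512 + 256 + 128 + 64 + 16 + 1, so 17^977 ≡ 1921·561·1751·476·646·17 ≡ 697 (mod 1955).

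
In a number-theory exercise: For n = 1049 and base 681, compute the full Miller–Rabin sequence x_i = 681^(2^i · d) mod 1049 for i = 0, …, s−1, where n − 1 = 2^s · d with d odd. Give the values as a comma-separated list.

223, 426, 1048

n − 1 = 1048 = 2^3 · 131, so s = 3 and d = 131.
x_0 = 681^131 mod 1049 = 223.
x_1 = 223^2 mod 1049 = 426.
x_2 = 426^2 mod 1049 = 1048.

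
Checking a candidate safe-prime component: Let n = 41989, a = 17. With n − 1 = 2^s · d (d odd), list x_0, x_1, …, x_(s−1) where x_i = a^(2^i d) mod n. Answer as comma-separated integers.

n − 1 = 41988 = 2^2 · 10497, so s = 2 and d = 10497.
x_0 = 17^10497 mod 41989 = 25211.
x_1 = 25211^2 mod 41989 = 7028.

25211, 7028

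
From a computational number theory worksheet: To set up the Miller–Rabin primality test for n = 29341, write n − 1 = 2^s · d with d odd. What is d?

7335

Halving: 29340 → 14670 → 7335; 7335 is odd.
So 29340 = 2^2 · 7335.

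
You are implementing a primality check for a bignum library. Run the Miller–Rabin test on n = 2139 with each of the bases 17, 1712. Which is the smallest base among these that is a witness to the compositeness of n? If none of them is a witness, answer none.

17

n − 1 = 2138 = 2^1 · 1069, so s = 1 and d = 1069.
Base 17: x_0 = 17^1069 mod 2139 = 1574. x_0 ∉ {1, 2138} and s = 1, so 17 is a Miller–Rabin witness and 2139 is composite.
Base 1712: x_0 = 1712^1069 mod 2139 = 107. x_0 ∉ {1, 2138} and s = 1, so 1712 is a Miller–Rabin witness and 2139 is composite.
The smallest witness among the given bases is 17.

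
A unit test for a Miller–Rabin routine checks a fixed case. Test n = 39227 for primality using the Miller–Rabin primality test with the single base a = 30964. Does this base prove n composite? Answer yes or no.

no

n − 1 = 39226 = 2^1 · 19613, so s = 1 and d = 19613.
x_0 = 30964^19613 mod 39227 = 1.
x_0 = 1, so 30964 is not a witness.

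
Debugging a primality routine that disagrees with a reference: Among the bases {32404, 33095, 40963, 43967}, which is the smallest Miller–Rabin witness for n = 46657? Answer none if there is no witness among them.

n − 1 = 46656 = 2^6 · 729, so s = 6 and d = 729.
Base 32404: x_0 = 32404^729 mod 46657 = 5507. x_0 is neither 1 nor 46656, so continue squaring. x_1 = 5507^2 mod 46657 = 46656. x_1 ≡ −1, so 32404 is not a witness.
Base 33095: x_0 = 33095^729 mod 46657 = 24426. x_0 is neither 1 nor 46656, so continue squaring. x_1 = 24426^2 mod 46657 = 26417. x_2 = 26417^2 mod 46657 = 9140. x_3 = 9140^2 mod 46657 = 23570. x_4 = 23570^2 mod 46657 = 1. x_4 = 1 but x_3 ≠ ±1, a nontrivial square root of 1 — 33095 is a witness and 46657 is composite.
Base 40963: x_0 = 40963^729 mod 46657 = 12727. x_0 is neither 1 nor 46656, so continue squaring. x_1 = 12727^2 mod 46657 = 30082. x_2 = 30082^2 mod 46657 = 14209. x_3 = 14209^2 mod 46657 = 10842. x_4 = 10842^2 mod 46657 = 19981. x_5 = 19981^2 mod 46657 = 43069. Reached i = s−1 = 5 without hitting −1: 40963 is a Miller–Rabin witness and 46657 is composite.
Base 43967: x_0 = 43967^729 mod 46657 = 15354. x_0 is neither 1 nor 46656, so continue squaring. x_1 = 15354^2 mod 46657 = 34152. x_2 = 34152^2 mod 46657 = 27418. x_3 = 27418^2 mod 46657 = 9140. x_4 = 9140^2 mod 46657 = 23570. x_5 = 23570^2 mod 46657 = 1. x_5 = 1 but x_4 ≠ ±1, a nontrivial square root of 1 — 43967 is a witness and 46657 is composite.
The smallest witness among the given bases is 33095.

33095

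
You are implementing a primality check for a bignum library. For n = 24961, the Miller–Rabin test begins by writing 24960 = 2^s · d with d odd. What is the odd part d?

195

Halving: 24960 → 12480 → 6240 → 3120 → 1560 → 780 → 390 → 195; 195 is odd.
So 24960 = 2^7 · 195.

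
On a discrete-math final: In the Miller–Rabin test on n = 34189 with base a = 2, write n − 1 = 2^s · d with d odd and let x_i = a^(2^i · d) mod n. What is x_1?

3823

n − 1 = 34188 = 2^2 · 8547, so s = 2 and d = 8547.
By repeated squaring, 2^8547 ≡ 22562 (mod 34189).
x_0 = 22562.
x_1 = 22562^2 mod 34189 = 3823.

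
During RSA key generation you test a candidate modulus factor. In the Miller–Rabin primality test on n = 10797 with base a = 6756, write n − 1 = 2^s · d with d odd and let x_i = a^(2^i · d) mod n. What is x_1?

n − 1 = 10796 = 2^2 · 2699, so s = 2 and d = 2699.
x_0 = 6756^2699 mod 10797 = 1224.
x_1 = 1224^2 mod 10797 = 8190.

8190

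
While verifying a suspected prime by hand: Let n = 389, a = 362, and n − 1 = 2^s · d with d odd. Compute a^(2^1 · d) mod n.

n − 1 = 388 = 2^2 · 97, so s = 2 and d = 97.
x_0 = 362^97 mod 389 = 274.
x_1 = 274^2 mod 389 = 388.

388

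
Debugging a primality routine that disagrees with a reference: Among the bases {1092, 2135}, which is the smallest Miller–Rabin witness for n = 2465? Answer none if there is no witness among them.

2135

n − 1 = 2464 = 2^5 · 77, so s = 5 and d = 77.
Base 1092: x_0 = 1092^77 mod 2465 = 1177. x_0 is neither 1 nor 2464, so continue squaring. x_1 = 1177^2 mod 2465 = 2464. x_1 ≡ −1, so 1092 is not a witness.
Base 2135: x_0 = 2135^77 mod 2465 = 215. x_0 is neither 1 nor 2464, so continue squaring. x_1 = 215^2 mod 2465 = 1855. x_2 = 1855^2 mod 2465 = 2350. x_3 = 2350^2 mod 2465 = 900. x_4 = 900^2 mod 2465 = 1480. Reached i = s−1 = 4 without hitting −1: 2135 is a Miller–Rabin witness and 2465 is composite.
The smallest witness among the given bases is 2135.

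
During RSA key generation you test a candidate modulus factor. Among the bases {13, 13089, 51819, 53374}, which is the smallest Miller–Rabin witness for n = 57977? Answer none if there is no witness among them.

n − 1 = 57976 = 2^3 · 7247, so s = 3 and d = 7247.
Base 13: x_0 = 13^7247 mod 57977 = 57976. x_0 = 57976 ≡ −1, so 13 is not a witness.
Base 13089: x_0 = 13089^7247 mod 57977 = 26969. x_0 is neither 1 nor 57976, so continue squaring. x_1 = 26969^2 mod 57977 = 5496. x_2 = 5496^2 mod 57977 = 57976. x_2 ≡ −1, so 13089 is not a witness.
Base 51819: x_0 = 51819^7247 mod 57977 = 32412. x_0 is neither 1 nor 57976, so continue squaring. x_1 = 32412^2 mod 57977 = 52481. x_2 = 52481^2 mod 57977 = 57976. x_2 ≡ −1, so 51819 is not a witness.
Base 53374: x_0 = 53374^7247 mod 57977 = 32412. x_0 is neither 1 nor 57976, so continue squaring. x_1 = 32412^2 mod 57977 = 52481. x_2 = 52481^2 mod 57977 = 57976. x_2 ≡ −1, so 53374 is not a witness.
No listed base is a witness for 57977.

none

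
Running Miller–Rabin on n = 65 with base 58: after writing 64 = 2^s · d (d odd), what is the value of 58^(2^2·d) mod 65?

n − 1 = 64 = 2^6 · 1, so s = 6 and d = 1.
x_0 = 58^1 mod 65 = 58.
x_1 = 58^2 mod 65 = 49.
x_2 = 49^2 mod 65 = 61.

61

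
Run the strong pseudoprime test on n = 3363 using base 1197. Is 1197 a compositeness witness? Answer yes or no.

yes

n − 1 = 3362 = 2^1 · 1681, so s = 1 and d = 1681.
Repeated squaring mod 3363: 1197^1 ≡ 1197, 1197^2 ≡ 171, 1197^4 ≡ 2337, 1197^8 ≡ 57, 1197^16 ≡ 3249, 1197^32 ≡ 2907, 1197^64 ≡ 2793, 1197^128 ≡ 2052, 1197^256 ≡ 228, 1197^512 ≡ 1539, 1197^1024 ≡ 969.
1681 = 1024 + 512 + 128 + 16 + 1, so 1197^1681 ≡ 969·1539·2052·3249·1197 ≡ 1482 (mod 3363).
x_0 = 1197^1681 mod 3363 = 1482.
x_0 ∉ {1, 3362} and s = 1, so 1197 is a Miller–Rabin witness and 3363 is composite.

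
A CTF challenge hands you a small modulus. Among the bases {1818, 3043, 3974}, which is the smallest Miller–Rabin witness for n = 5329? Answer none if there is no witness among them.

n − 1 = 5328 = 2^4 · 333, so s = 4 and d = 333.
Base 1818: x_0 = 1818^333 mod 5329 = 1032. x_0 is neither 1 nor 5328, so continue squaring. x_1 = 1032^2 mod 5329 = 4553. x_2 = 4553^2 mod 5329 = 5328. x_2 ≡ −1, so 1818 is not a witness.
Base 3043: x_0 = 3043^333 mod 5329 = 4553. x_0 is neither 1 nor 5328, so continue squaring. x_1 = 4553^2 mod 5329 = 5328. x_1 ≡ −1, so 3043 is not a witness.
Base 3974: x_0 = 3974^333 mod 5329 = 1. x_0 = 1, so 3974 is not a witness.
No listed base is a witness for 5329.

none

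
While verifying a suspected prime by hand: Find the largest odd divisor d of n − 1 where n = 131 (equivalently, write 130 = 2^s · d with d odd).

65

Halving: 130 → 65; 65 is odd.
So 130 = 2^1 · 65.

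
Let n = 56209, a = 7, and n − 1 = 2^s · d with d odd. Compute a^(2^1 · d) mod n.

30382

n − 1 = 56208 = 2^4 · 3513, so s = 4 and d = 3513.
x_0 = 7^3513 mod 56209 = 21362.
x_1 = 21362^2 mod 56209 = 30382.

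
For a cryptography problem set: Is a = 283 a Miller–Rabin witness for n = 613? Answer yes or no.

no

n − 1 = 612 = 2^2 · 153, so s = 2 and d = 153.
x_0 = 283^153 mod 613 = 35.
x_0 is neither 1 nor 612, so continue squaring.
x_1 = 35^2 mod 613 = 612.
x_1 ≡ −1, so 283 is not a witness.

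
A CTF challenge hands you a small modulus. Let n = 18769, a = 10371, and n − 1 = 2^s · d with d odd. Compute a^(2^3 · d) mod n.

14934

n − 1 = 18768 = 2^4 · 1173, so s = 4 and d = 1173.
Repeated squaring mod 18769: 10371^1 ≡ 10371, 10371^2 ≡ 11271, 10371^4 ≡ 6849, 10371^8 ≡ 5070, 10371^16 ≡ 10139, 10371^32 ≡ 1508, 10371^64 ≡ 3015, 10371^128 ≡ 6029, 10371^256 ≡ 12057, 10371^512 ≡ 5344, 10371^1024 ≡ 10687.
1173 = 1024 + 128 + 16 + 4 + 1, so 10371^1173 ≡ 10687·6029·10139·6849·10371 ≡ 2644 (mod 18769).
x_0 = 2644.
x_1 = 2644^2 mod 18769 = 8668.
x_2 = 8668^2 mod 18769 = 1917.
x_3 = 1917^2 mod 18769 = 14934.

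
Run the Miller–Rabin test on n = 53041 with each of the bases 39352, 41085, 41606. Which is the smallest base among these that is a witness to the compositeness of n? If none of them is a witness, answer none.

n − 1 = 53040 = 2^4 · 3315, so s = 4 and d = 3315.
Base 39352: x_0 = 39352^3315 mod 53041 = 53040. x_0 = 53040 ≡ −1, so 39352 is not a witness.
Base 41085: x_0 = 41085^3315 mod 53041 = 7131. x_0 is neither 1 nor 53040, so continue squaring. x_1 = 7131^2 mod 53041 = 37883. x_2 = 37883^2 mod 53041 = 44393. x_3 = 44393^2 mod 53041 = 94. Reached i = s−1 = 3 without hitting −1: 41085 is a Miller–Rabin witness and 53041 is composite.
Base 41606: x_0 = 41606^3315 mod 53041 = 17175. x_0 is neither 1 nor 53040, so continue squaring. x_1 = 17175^2 mod 53041 = 19624. x_2 = 19624^2 mod 53041 = 23716. x_3 = 23716^2 mod 53041 = 1892. Reached i = s−1 = 3 without hitting −1: 41606 is a Miller–Rabin witness and 53041 is composite.
The smallest witness among the given bases is 41085.

41085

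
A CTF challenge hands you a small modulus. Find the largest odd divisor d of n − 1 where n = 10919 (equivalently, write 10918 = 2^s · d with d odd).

5459

Halving: 10918 → 5459; 5459 is odd.
So 10918 = 2^1 · 5459.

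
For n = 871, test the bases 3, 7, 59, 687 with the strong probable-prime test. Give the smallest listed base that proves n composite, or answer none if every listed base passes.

n − 1 = 870 = 2^1 · 435, so s = 1 and d = 435.
Base 3: x_0 = 3^435 mod 871 = 209. x_0 ∉ {1, 870} and s = 1, so 3 is a Miller–Rabin witness and 871 is composite.
Base 7: x_0 = 7^435 mod 871 = 70. x_0 ∉ {1, 870} and s = 1, so 7 is a Miller–Rabin witness and 871 is composite.
Base 59: x_0 = 59^435 mod 871 = 174. x_0 ∉ {1, 870} and s = 1, so 59 is a Miller–Rabin witness and 871 is composite.
Base 687: x_0 = 687^435 mod 871 = 551. x_0 ∉ {1, 870} and s = 1, so 687 is a Miller–Rabin witness and 871 is composite.
The smallest witness among the given bases is 3.

3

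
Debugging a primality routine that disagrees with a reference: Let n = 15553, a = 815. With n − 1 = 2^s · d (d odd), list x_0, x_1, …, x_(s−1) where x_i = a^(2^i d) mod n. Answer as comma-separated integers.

1309, 2651, 13398, 9231, 12027, 5829

n − 1 = 15552 = 2^6 · 243, so s = 6 and d = 243.
x_0 = 815^243 mod 15553 = 1309.
x_1 = 1309^2 mod 15553 = 2651.
x_2 = 2651^2 mod 15553 = 13398.
x_3 = 13398^2 mod 15553 = 9231.
x_4 = 9231^2 mod 15553 = 12027.
x_5 = 12027^2 mod 15553 = 5829.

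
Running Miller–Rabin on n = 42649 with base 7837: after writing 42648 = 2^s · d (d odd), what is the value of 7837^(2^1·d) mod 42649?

n − 1 = 42648 = 2^3 · 5331, so s = 3 and d = 5331.
x_0 = 7837^5331 mod 42649 = 33244.
x_1 = 33244^2 mod 42649 = 42648.

42648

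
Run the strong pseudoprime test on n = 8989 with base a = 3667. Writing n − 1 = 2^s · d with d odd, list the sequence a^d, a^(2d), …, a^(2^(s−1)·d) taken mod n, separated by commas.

7701, 4968

n − 1 = 8988 = 2^2 · 2247, so s = 2 and d = 2247.
x_0 = 3667^2247 mod 8989 = 7701.
x_1 = 7701^2 mod 8989 = 4968.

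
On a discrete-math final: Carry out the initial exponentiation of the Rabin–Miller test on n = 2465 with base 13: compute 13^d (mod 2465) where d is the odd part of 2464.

n − 1 = 2464 = 2^5 · 77, so s = 5 and d = 77.
13^77 mod 2465 = 608.

608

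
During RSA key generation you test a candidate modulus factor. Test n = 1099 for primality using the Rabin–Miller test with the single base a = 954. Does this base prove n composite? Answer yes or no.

no

n − 1 = 1098 = 2^1 · 549, so s = 1 and d = 549.
Repeated squaring mod 1099: 954^1 ≡ 954, 954^2 ≡ 144, 954^4 ≡ 954, 954^8 ≡ 144, 954^16 ≡ 954, 954^32 ≡ 144, 954^64 ≡ 954, 954^128 ≡ 144, 954^256 ≡ 954, 954^512 ≡ 144.
549 = 512 + 32 + 4 + 1, so 954^549 ≡ 144·144·954·954 ≡ 1 (mod 1099).
x_0 = 954^549 mod 1099 = 1.
x_0 = 1, so 954 is not a witness.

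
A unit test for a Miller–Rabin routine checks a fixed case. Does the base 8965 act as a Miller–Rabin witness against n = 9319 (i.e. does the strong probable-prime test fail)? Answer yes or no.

n − 1 = 9318 = 2^1 · 4659, so s = 1 and d = 4659.
x_0 = 8965^4659 mod 9319 = 1.
x_0 = 1, so 8965 is not a witness.

no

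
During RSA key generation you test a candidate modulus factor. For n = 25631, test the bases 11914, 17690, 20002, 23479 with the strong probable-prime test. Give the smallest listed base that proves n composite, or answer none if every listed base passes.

17690

n − 1 = 25630 = 2^1 · 12815, so s = 1 and d = 12815.
Base 11914: x_0 = 11914^12815 mod 25631 = 1. x_0 = 1, so 11914 is not a witness.
Base 17690: x_0 = 17690^12815 mod 25631 = 18412. x_0 ∉ {1, 25630} and s = 1, so 17690 is a Miller–Rabin witness and 25631 is composite.
Base 20002: x_0 = 20002^12815 mod 25631 = 4727. x_0 ∉ {1, 25630} and s = 1, so 20002 is a Miller–Rabin witness and 25631 is composite.
Base 23479: x_0 = 23479^12815 mod 25631 = 1820. x_0 ∉ {1, 25630} and s = 1, so 23479 is a Miller–Rabin witness and 25631 is composite.
The smallest witness among the given bases is 17690.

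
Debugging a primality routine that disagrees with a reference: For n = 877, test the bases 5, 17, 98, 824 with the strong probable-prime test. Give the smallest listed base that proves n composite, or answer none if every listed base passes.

n − 1 = 876 = 2^2 · 219, so s = 2 and d = 219.
Base 5: x_0 = 5^219 mod 877 = 151. x_0 is neither 1 nor 876, so continue squaring. x_1 = 151^2 mod 877 = 876. x_1 ≡ −1, so 5 is not a witness.
Base 17: x_0 = 17^219 mod 877 = 151. x_0 is neither 1 nor 876, so continue squaring. x_1 = 151^2 mod 877 = 876. x_1 ≡ −1, so 17 is not a witness.
Base 98: x_0 = 98^219 mod 877 = 151. x_0 is neither 1 nor 876, so continue squaring. x_1 = 151^2 mod 877 = 876. x_1 ≡ −1, so 98 is not a witness.
Base 824: x_0 = 824^219 mod 877 = 876. x_0 = 876 ≡ −1, so 824 is not a witness.
No listed base is a witness for 877.

none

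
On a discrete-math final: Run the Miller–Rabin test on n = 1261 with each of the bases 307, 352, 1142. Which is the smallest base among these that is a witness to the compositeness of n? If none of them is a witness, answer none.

none

n − 1 = 1260 = 2^2 · 315, so s = 2 and d = 315.
Base 307: x_0 = 307^315 mod 1261 = 798. x_0 is neither 1 nor 1260, so continue squaring. x_1 = 798^2 mod 1261 = 1260. x_1 ≡ −1, so 307 is not a witness.
Base 352: x_0 = 352^315 mod 1261 = 1. x_0 = 1, so 352 is not a witness.
Base 1142: x_0 = 1142^315 mod 1261 = 798. x_0 is neither 1 nor 1260, so continue squaring. x_1 = 798^2 mod 1261 = 1260. x_1 ≡ −1, so 1142 is not a witness.
No listed base is a witness for 1261.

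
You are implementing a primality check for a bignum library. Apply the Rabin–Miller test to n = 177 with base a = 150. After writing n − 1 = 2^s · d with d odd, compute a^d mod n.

n − 1 = 176 = 2^4 · 11, so s = 4 and d = 11.
150^11 mod 177 = 96.

96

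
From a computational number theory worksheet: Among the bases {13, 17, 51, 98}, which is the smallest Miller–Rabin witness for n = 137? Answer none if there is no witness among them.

n − 1 = 136 = 2^3 · 17, so s = 3 and d = 17.
Base 13: x_0 = 13^17 mod 137 = 127. x_0 is neither 1 nor 136, so continue squaring. x_1 = 127^2 mod 137 = 100. x_2 = 100^2 mod 137 = 136. x_2 ≡ −1, so 13 is not a witness.
Base 17: x_0 = 17^17 mod 137 = 37. x_0 is neither 1 nor 136, so continue squaring. x_1 = 37^2 mod 137 = 136. x_1 ≡ −1, so 17 is not a witness.
Base 51: x_0 = 51^17 mod 137 = 41. x_0 is neither 1 nor 136, so continue squaring. x_1 = 41^2 mod 137 = 37. x_2 = 37^2 mod 137 = 136. x_2 ≡ −1, so 51 is not a witness.
Base 98: x_0 = 98^17 mod 137 = 37. x_0 is neither 1 nor 136, so continue squaring. x_1 = 37^2 mod 137 = 136. x_1 ≡ −1, so 98 is not a witness.
No listed base is a witness for 137.

none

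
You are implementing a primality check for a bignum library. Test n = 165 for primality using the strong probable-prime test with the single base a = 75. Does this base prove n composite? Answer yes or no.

n − 1 = 164 = 2^2 · 41, so s = 2 and d = 41.
x_0 = 75^41 mod 165 = 75.
x_0 is neither 1 nor 164, so continue squaring.
x_1 = 75^2 mod 165 = 15.
Reached i = s−1 = 1 without hitting −1: 75 is a Miller–Rabin witness and 165 is composite.

yes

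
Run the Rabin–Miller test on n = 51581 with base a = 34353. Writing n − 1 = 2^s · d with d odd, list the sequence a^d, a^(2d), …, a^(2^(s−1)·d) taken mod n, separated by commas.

4660, 51580

n − 1 = 51580 = 2^2 · 12895, so s = 2 and d = 12895.
x_0 = 34353^12895 mod 51581 = 4660.
x_1 = 4660^2 mod 51581 = 51580.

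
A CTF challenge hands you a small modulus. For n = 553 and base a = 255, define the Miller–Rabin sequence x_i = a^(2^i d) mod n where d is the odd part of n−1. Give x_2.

n − 1 = 552 = 2^3 · 69, so s = 3 and d = 69.
Repeated squaring mod 553: 255^1 ≡ 255, 255^2 ≡ 324, 255^4 ≡ 459, 255^8 ≡ 541, 255^16 ≡ 144, 255^32 ≡ 275, 255^64 ≡ 417.
69 = 64 + 4 + 1, so 255^69 ≡ 417·459·255 ≡ 538 (mod 553).
x_0 = 538.
x_1 = 538^2 mod 553 = 225.
x_2 = 225^2 mod 553 = 302.

302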